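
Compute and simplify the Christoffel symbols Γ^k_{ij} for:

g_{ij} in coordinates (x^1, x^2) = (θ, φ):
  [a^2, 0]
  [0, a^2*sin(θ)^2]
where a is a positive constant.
Using Γ^k_{ij} = (1/2) g^{km} (∂_i g_{mj} + ∂_j g_{mi} - ∂_m g_{ij}); the metric is diagonal, so only the m = k term contributes.
Non-zero symbols (using the symmetry Γ^k_{ij} = Γ^k_{ji}):
Γ^θ_{φ φ} = (1/2) g^{θθ} (∂_φ g_{θφ} + ∂_φ g_{θφ} - ∂_θ g_{φφ}) = (1/2)(1/a^2)((0) + (0) - (a^2*sin(2*θ))) = -sin(2*θ)/2
Γ^φ_{θ φ} = (1/2) g^{φφ} (∂_θ g_{φφ} + ∂_φ g_{φθ} - ∂_φ g_{θφ}) = (1/2)(1/(a^2*sin(θ)^2))((a^2*sin(2*θ)) + (0) - (0)) = 1/tan(θ)
All other Christoffel symbols are zero.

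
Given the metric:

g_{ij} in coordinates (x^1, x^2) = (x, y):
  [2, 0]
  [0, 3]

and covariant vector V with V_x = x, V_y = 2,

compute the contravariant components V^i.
Inverse metric (diagonal): g^{xx} = 1/2, g^{yy} = 1/3
V^i = g^{ij} V_j:
V^x = (1/2)(x) + (0)(2) = x/2
V^y = (0)(x) + (1/3)(2) = 2/3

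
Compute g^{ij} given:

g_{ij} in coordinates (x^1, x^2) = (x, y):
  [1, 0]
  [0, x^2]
The metric is diagonal, so g^{ij} is diagonal with entries 1/g_{ii}: diag(1, 1/(x^2)).
g^{ij}:
  [1, 0]
  [0, 1/x^2]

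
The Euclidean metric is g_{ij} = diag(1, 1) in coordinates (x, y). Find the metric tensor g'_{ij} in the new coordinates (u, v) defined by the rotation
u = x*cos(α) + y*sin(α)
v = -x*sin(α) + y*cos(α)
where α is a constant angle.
Invert the transformation: x = u*cos(α) - v*sin(α), y = u*sin(α) + v*cos(α)
g'_{ij} = (∂x^k/∂x'^i)(∂x^l/∂x'^j) g_{kl}; with g_{kl} = δ_{kl} this is Σ_k (∂x^k/∂x'^i)(∂x^k/∂x'^j).
Jacobian: ∂x/∂u = cos(α), ∂x/∂v = -sin(α), ∂y/∂u = sin(α), ∂y/∂v = cos(α)
g'_{uu} = (cos(α))(cos(α)) + (sin(α))(sin(α)) = 1
g'_{uv} = (cos(α))(-sin(α)) + (sin(α))(cos(α)) = 0
g'_{vv} = (-sin(α))(-sin(α)) + (cos(α))(cos(α)) = 1
g'_{ij} = diag(1, 1)
The Euclidean metric is invariant under rotations.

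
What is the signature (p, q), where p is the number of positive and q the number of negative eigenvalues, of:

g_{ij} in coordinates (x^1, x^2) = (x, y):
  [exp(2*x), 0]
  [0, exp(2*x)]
The metric is diagonal, so its eigenvalues are the diagonal entries: exp(2*x), exp(2*x) (at a generic point, where coordinate-dependent entries are positive).
2 positive, 0 negative.
(2, 0) - Riemannian (positive definite)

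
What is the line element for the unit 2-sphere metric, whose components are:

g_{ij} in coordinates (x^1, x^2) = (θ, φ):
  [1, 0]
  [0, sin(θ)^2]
ds^2 = g_{ij} dx^i dx^j; only the non-zero components contribute.
ds^2 = dθ^2 + sin(θ)^2 dφ^2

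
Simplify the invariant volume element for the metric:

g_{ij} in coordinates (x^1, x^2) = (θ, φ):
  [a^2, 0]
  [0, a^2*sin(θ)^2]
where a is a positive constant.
det(g) = a^4*sin(θ)^2
√|det(g)| = a^2*sin(θ) (taking 0 < θ < π so that |sin(θ)| = sin(θ))
Volume element: dV = a^2*sin(θ) dθ dφ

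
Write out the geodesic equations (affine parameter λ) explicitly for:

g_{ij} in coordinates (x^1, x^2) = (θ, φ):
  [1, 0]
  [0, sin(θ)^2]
Geodesic equation: d^2x^k/dλ^2 + Γ^k_{ij} (dx^i/dλ)(dx^j/dλ) = 0.
Non-zero Christoffel symbols:
Γ^θ_{φ φ} = -sin(2*θ)/2
Γ^φ_{θ φ} = 1/tan(θ)
Substituting (the symmetric pair Γ^k_{ij}, Γ^k_{ji} combines into a factor 2):
d^2θ/dλ^2 - (sin(2*θ)/2) (dφ/dλ)^2 = 0
d^2φ/dλ^2 + (2/tan(θ)) (dθ/dλ)(dφ/dλ) = 0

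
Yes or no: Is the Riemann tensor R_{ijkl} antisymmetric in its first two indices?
R_{ijkl} = -R_{jikl} (follows from metric compatibility).
Yes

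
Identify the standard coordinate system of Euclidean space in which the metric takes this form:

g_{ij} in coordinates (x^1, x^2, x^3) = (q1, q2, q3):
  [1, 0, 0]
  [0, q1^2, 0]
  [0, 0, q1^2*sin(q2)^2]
The line element ds^2 = dq1^2 + q1^2 dq2^2 + q1^2 sin(q2)^2 dq3^2 is dr^2 + r^2 dθ^2 + r^2 sin(θ)^2 dφ^2 with q1 = r, q2 = θ, q3 = φ.
spherical coordinates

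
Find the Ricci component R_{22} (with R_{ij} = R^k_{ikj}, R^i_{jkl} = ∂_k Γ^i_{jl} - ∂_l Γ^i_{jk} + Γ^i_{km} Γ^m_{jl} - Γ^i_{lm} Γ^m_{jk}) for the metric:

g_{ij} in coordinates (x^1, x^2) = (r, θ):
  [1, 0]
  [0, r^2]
Non-zero Christoffel symbols (Γ^k_{ij} = Γ^k_{ji}):
Γ^r_{θ θ} = -r
Γ^θ_{r θ} = 1/r
R^r_{θ r θ} = ∂_r Γ^r_{θ θ} - ∂_θ Γ^r_{θ r} + Γ^r_{r m} Γ^m_{θ θ} - Γ^r_{θ m} Γ^m_{θ r}
  = (-1) - (0) + (0) - (-1) = 0
R^θ_{θ θ θ} = 0 (a repeated index in an antisymmetric pair)
R_{θθ} = R^r_{θ r θ} + R^θ_{θ θ θ} = (0) + (0) = 0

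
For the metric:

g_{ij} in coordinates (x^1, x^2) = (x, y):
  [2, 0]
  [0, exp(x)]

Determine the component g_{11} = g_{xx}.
With x^1 = x, x^2 = y, g_{11} = g_{xx} is the row-1, column-1 entry of the matrix.
g_{11} = 2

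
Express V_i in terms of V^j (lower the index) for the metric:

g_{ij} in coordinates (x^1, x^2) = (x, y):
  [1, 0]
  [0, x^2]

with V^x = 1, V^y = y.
V_i = g_{ij} V^j:
V_x = (1)(1) + (0)(y) = 1
V_y = (0)(1) + (x^2)(y) = x^2*y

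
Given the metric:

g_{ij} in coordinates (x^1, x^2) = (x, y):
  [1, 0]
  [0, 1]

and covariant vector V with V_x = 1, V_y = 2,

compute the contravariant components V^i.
Inverse metric (diagonal): g^{xx} = 1, g^{yy} = 1
V^i = g^{ij} V_j:
V^x = (1)(1) + (0)(2) = 1
V^y = (0)(1) + (1)(2) = 2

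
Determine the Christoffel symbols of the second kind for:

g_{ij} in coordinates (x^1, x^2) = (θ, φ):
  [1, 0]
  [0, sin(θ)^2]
Using Γ^k_{ij} = (1/2) g^{km} (∂_i g_{mj} + ∂_j g_{mi} - ∂_m g_{ij}); the metric is diagonal, so only the m = k term contributes.
Non-zero symbols (using the symmetry Γ^k_{ij} = Γ^k_{ji}):
Γ^θ_{φ φ} = (1/2) g^{θθ} (∂_φ g_{θφ} + ∂_φ g_{θφ} - ∂_θ g_{φφ}) = (1/2)(1)((0) + (0) - (sin(2*θ))) = -sin(2*θ)/2
Γ^φ_{θ φ} = (1/2) g^{φφ} (∂_θ g_{φφ} + ∂_φ g_{φθ} - ∂_φ g_{θφ}) = (1/2)(1/sin(θ)^2)((sin(2*θ)) + (0) - (0)) = 1/tan(θ)
All other Christoffel symbols are zero.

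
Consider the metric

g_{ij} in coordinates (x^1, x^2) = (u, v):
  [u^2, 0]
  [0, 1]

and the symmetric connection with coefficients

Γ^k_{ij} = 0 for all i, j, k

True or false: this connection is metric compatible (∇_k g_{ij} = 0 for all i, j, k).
Using ∇_k g_{ij} = ∂_k g_{ij} - Γ^m_{ki} g_{mj} - Γ^m_{kj} g_{im}:
∇_u g_{uu} = (2*u) - (0) - (0) = 2*u ≠ 0
So the connection is not metric compatible (it is not the Levi-Civita connection).
False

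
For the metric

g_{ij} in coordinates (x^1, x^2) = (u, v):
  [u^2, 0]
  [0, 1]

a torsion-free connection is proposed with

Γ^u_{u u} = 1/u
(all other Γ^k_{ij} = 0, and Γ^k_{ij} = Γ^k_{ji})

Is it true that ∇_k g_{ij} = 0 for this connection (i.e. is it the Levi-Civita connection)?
Using ∇_k g_{ij} = ∂_k g_{ij} - Γ^m_{ki} g_{mj} - Γ^m_{kj} g_{im}:
e.g. ∇_u g_{uu} = (2*u) - (u) - (u) = 0
Every component ∇_k g_{ij} vanishes: the connection is metric compatible.
Yes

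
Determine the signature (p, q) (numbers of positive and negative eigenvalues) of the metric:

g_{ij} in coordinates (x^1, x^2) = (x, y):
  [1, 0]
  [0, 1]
The metric is diagonal, so its eigenvalues are the diagonal entries: 1, 1 (at a generic point, where coordinate-dependent entries are positive).
2 positive, 0 negative.
(2, 0) - Riemannian (positive definite)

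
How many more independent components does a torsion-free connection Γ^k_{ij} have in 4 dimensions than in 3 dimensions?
Independent components in n dimensions: n × n(n+1)/2 = n^2(n+1)/2.
4D: 4 × 10 = 40
3D: 3 × 6 = 18
Difference = 40 - 18 = 22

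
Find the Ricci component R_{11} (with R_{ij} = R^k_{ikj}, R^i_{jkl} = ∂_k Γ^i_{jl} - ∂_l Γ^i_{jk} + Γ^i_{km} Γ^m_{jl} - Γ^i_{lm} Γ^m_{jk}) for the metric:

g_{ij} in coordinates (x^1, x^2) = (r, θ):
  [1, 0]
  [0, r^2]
Non-zero Christoffel symbols (Γ^k_{ij} = Γ^k_{ji}):
Γ^r_{θ θ} = -r
Γ^θ_{r θ} = 1/r
R^r_{r r r} = 0 (a repeated index in an antisymmetric pair)
R^θ_{r θ r} = ∂_θ Γ^θ_{r r} - ∂_r Γ^θ_{r θ} + Γ^θ_{θ m} Γ^m_{r r} - Γ^θ_{r m} Γ^m_{r θ}
  = (0) - (-1/r^2) + (0) - (1/r^2) = 0
R_{rr} = R^r_{r r r} + R^θ_{r θ r} = (0) + (0) = 0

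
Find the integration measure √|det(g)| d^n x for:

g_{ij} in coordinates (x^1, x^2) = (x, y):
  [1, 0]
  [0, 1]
det(g) = 1
√|det(g)| = 1
Volume element: dV = 1 dx dy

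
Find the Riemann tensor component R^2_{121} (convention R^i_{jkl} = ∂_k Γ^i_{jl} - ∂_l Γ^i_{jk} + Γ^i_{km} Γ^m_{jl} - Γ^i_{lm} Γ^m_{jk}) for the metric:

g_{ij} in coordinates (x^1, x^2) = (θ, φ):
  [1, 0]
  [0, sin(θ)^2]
Non-zero Christoffel symbols (Γ^k_{ij} = Γ^k_{ji}):
Γ^θ_{φ φ} = -sin(2*θ)/2
Γ^φ_{θ φ} = 1/tan(θ)
R^φ_{θ φ θ} = ∂_φ Γ^φ_{θ θ} - ∂_θ Γ^φ_{θ φ} + Γ^φ_{φ m} Γ^m_{θ θ} - Γ^φ_{θ m} Γ^m_{θ φ}
  = (0) - (-1/sin(θ)^2) + (0) - (1/tan(θ)^2) = 1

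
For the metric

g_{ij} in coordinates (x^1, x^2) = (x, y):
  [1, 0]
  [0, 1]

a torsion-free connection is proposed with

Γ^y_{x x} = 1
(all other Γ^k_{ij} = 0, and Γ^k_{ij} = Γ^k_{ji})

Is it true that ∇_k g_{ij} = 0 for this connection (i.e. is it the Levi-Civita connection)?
Using ∇_k g_{ij} = ∂_k g_{ij} - Γ^m_{ki} g_{mj} - Γ^m_{kj} g_{im}:
∇_x g_{xy} = (0) - (1) - (0) = -1 ≠ 0
So the connection is not metric compatible (it is not the Levi-Civita connection).
No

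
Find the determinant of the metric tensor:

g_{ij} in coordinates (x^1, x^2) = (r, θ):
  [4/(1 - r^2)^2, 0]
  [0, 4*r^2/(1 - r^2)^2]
For a 2×2 metric: det(g) = g_{11}·g_{22} - g_{12}·g_{21}
= (4/(1 - r^2)^2)·(4*r^2/(1 - r^2)^2) - (0)·(0)
= 16*r^2/(1 - r^2)^4 - 0
det(g) = 16*r^2/(1 - r^2)^4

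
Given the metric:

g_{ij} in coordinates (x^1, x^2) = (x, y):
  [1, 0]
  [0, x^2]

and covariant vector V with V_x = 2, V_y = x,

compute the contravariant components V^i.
Inverse metric (diagonal): g^{xx} = 1, g^{yy} = 1/x^2
V^i = g^{ij} V_j:
V^x = (1)(2) + (0)(x) = 2
V^y = (0)(2) + (1/x^2)(x) = 1/x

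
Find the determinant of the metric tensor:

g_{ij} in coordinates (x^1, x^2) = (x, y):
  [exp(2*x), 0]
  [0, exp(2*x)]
For a 2×2 metric: det(g) = g_{11}·g_{22} - g_{12}·g_{21}
= (exp(2*x))·(exp(2*x)) - (0)·(0)
= exp(4*x) - 0
det(g) = exp(4*x)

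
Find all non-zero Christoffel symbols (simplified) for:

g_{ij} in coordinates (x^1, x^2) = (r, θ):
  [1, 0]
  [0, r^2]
Using Γ^k_{ij} = (1/2) g^{km} (∂_i g_{mj} + ∂_j g_{mi} - ∂_m g_{ij}); the metric is diagonal, so only the m = k term contributes.
Non-zero symbols (using the symmetry Γ^k_{ij} = Γ^k_{ji}):
Γ^r_{θ θ} = (1/2) g^{rr} (∂_θ g_{rθ} + ∂_θ g_{rθ} - ∂_r g_{θθ}) = (1/2)(1)((0) + (0) - (2*r)) = -r
Γ^θ_{r θ} = (1/2) g^{θθ} (∂_r g_{θθ} + ∂_θ g_{θr} - ∂_θ g_{rθ}) = (1/2)(1/r^2)((2*r) + (0) - (0)) = 1/r
All other Christoffel symbols are zero.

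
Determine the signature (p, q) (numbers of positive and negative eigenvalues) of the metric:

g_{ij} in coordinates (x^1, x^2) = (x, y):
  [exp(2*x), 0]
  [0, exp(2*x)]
The metric is diagonal, so its eigenvalues are the diagonal entries: exp(2*x), exp(2*x) (at a generic point, where coordinate-dependent entries are positive).
2 positive, 0 negative.
(2, 0) - Riemannian (positive definite)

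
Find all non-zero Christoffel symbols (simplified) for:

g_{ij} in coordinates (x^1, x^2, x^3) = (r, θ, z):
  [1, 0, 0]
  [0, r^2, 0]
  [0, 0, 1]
Using Γ^k_{ij} = (1/2) g^{km} (∂_i g_{mj} + ∂_j g_{mi} - ∂_m g_{ij}); the metric is diagonal, so only the m = k term contributes.
Non-zero symbols (using the symmetry Γ^k_{ij} = Γ^k_{ji}):
Γ^r_{θ θ} = (1/2) g^{rr} (∂_θ g_{rθ} + ∂_θ g_{rθ} - ∂_r g_{θθ}) = (1/2)(1)((0) + (0) - (2*r)) = -r
Γ^θ_{r θ} = (1/2) g^{θθ} (∂_r g_{θθ} + ∂_θ g_{θr} - ∂_θ g_{rθ}) = (1/2)(1/r^2)((2*r) + (0) - (0)) = 1/r
All other Christoffel symbols are zero.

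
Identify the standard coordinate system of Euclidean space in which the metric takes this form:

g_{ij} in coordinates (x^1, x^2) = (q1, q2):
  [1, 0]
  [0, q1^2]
The line element ds^2 = dq1^2 + q1^2 dq2^2 is dr^2 + r^2 dθ^2 with q1 = r, q2 = θ.
polar coordinates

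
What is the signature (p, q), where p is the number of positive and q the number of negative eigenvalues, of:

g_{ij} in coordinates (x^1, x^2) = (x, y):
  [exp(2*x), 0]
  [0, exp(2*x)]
The metric is diagonal, so its eigenvalues are the diagonal entries: exp(2*x), exp(2*x) (at a generic point, where coordinate-dependent entries are positive).
2 positive, 0 negative.
(2, 0) - Riemannian (positive definite)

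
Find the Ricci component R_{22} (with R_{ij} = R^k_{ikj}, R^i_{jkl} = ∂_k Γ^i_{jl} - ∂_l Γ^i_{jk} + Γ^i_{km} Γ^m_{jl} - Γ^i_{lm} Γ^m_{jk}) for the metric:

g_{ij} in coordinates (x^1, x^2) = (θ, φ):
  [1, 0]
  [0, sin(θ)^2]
Non-zero Christoffel symbols (Γ^k_{ij} = Γ^k_{ji}):
Γ^θ_{φ φ} = -sin(2*θ)/2
Γ^φ_{θ φ} = 1/tan(θ)
R^θ_{φ θ φ} = ∂_θ Γ^θ_{φ φ} - ∂_φ Γ^θ_{φ θ} + Γ^θ_{θ m} Γ^m_{φ φ} - Γ^θ_{φ m} Γ^m_{φ θ}
  = (-cos(2*θ)) - (0) + (0) - (-cos(θ)^2) = sin(θ)^2
R^φ_{φ φ φ} = 0 (a repeated index in an antisymmetric pair)
R_{φφ} = R^θ_{φ θ φ} + R^φ_{φ φ φ} = (sin(θ)^2) + (0) = sin(θ)^2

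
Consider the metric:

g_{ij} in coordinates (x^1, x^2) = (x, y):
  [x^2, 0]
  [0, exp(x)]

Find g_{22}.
With x^1 = x, x^2 = y, g_{22} = g_{yy} is the row-2, column-2 entry of the matrix.
g_{22} = exp(x)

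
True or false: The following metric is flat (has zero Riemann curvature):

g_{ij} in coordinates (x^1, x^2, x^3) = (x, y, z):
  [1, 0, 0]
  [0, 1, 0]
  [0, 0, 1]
All metric components are constant, so every Christoffel symbol vanishes and R^i_{jkl} = 0.
True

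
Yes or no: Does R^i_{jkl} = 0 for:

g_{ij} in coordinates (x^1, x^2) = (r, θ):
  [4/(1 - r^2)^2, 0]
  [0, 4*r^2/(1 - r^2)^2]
Non-zero Christoffel symbols:
Γ^r_{r r} = 2*r/(1 - r^2)
Γ^r_{θ θ} = (r^3 + r)/(r^2 - 1)
Γ^θ_{r θ} = (-r^2 - 1)/(r^3 - r)
Ricci tensor: R_{rr} = -4/(r^2 - 1)^2, R_{rθ} = 0, R_{θθ} = -4*r^2/(r^2 - 1)^2
The Ricci tensor is non-zero, so the Riemann tensor is non-zero: not flat.
No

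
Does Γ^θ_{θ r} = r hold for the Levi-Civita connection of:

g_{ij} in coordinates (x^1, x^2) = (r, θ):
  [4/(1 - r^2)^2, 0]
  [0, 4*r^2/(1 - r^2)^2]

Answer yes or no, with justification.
Γ^θ_{θ r} = (1/2) g^{θθ} (∂_θ g_{θr} + ∂_r g_{θθ} - ∂_θ g_{θr}) = (1/2)((1 - r^2)^2/(4*r^2))((0) + (-8*(r^3 + r)/(r^2 - 1)^3) - (0)) = (-r^2 - 1)/(r^3 - r)
This differs from the proposed value r.
No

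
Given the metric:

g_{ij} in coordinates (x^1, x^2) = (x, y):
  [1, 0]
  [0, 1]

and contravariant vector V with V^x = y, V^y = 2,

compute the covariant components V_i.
V_i = g_{ij} V^j:
V_x = (1)(y) + (0)(2) = y
V_y = (0)(y) + (1)(2) = 2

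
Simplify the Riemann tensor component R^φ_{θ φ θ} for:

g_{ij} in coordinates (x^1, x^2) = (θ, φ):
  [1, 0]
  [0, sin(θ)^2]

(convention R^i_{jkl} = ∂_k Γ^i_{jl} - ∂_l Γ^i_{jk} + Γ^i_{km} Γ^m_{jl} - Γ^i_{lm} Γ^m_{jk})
Non-zero Christoffel symbols (Γ^k_{ij} = Γ^k_{ji}):
Γ^θ_{φ φ} = -sin(2*θ)/2
Γ^φ_{θ φ} = 1/tan(θ)
R^φ_{θ φ θ} = ∂_φ Γ^φ_{θ θ} - ∂_θ Γ^φ_{θ φ} + Γ^φ_{φ m} Γ^m_{θ θ} - Γ^φ_{θ m} Γ^m_{θ φ}
  = (0) - (-1/sin(θ)^2) + (0) - (1/tan(θ)^2) = 1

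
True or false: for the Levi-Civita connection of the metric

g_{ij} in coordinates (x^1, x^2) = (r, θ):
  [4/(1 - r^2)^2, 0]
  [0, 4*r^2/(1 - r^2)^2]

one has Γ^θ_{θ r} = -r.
Γ^θ_{θ r} = (1/2) g^{θθ} (∂_θ g_{θr} + ∂_r g_{θθ} - ∂_θ g_{θr}) = (1/2)((1 - r^2)^2/(4*r^2))((0) + (-8*(r^3 + r)/(r^2 - 1)^3) - (0)) = (-r^2 - 1)/(r^3 - r)
This differs from the proposed value -r.
False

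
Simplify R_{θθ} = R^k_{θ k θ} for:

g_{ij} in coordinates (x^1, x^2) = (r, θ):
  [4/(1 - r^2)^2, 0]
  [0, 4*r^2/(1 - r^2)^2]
Non-zero Christoffel symbols (Γ^k_{ij} = Γ^k_{ji}):
Γ^r_{r r} = 2*r/(1 - r^2)
Γ^r_{θ θ} = (r^3 + r)/(r^2 - 1)
Γ^θ_{r θ} = (-r^2 - 1)/(r^3 - r)
R^r_{θ r θ} = ∂_r Γ^r_{θ θ} - ∂_θ Γ^r_{θ r} + Γ^r_{r m} Γ^m_{θ θ} - Γ^r_{θ m} Γ^m_{θ r}
  = ((r^4 - 4*r^2 - 1)/(r^2 - 1)^2) - (0) + (-2*r^2*(r^2 + 1)/(r^2 - 1)^2) - (-(r^2 + 1)^2/(r^2 - 1)^2) = -4*r^2/(r^2 - 1)^2
R^θ_{θ θ θ} = 0 (a repeated index in an antisymmetric pair)
R_{θθ} = R^r_{θ r θ} + R^θ_{θ θ θ} = (-4*r^2/(r^2 - 1)^2) + (0) = -4*r^2/(r^2 - 1)^2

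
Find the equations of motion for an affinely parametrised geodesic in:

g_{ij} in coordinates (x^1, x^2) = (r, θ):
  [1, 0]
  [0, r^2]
Geodesic equation: d^2x^k/dλ^2 + Γ^k_{ij} (dx^i/dλ)(dx^j/dλ) = 0.
Non-zero Christoffel symbols:
Γ^r_{θ θ} = -r
Γ^θ_{r θ} = 1/r
Substituting (the symmetric pair Γ^k_{ij}, Γ^k_{ji} combines into a factor 2):
d^2r/dλ^2 - r (dθ/dλ)^2 = 0
d^2θ/dλ^2 + (2/r) (dr/dλ)(dθ/dλ) = 0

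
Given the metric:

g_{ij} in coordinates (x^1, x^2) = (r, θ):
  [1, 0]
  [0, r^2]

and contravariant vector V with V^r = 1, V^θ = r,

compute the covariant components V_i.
V_i = g_{ij} V^j:
V_r = (1)(1) + (0)(r) = 1
V_θ = (0)(1) + (r^2)(r) = r^3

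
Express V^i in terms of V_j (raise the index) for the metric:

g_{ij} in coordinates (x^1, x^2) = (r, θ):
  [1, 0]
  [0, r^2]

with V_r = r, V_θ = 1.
Inverse metric (diagonal): g^{rr} = 1, g^{θθ} = 1/r^2
V^i = g^{ij} V_j:
V^r = (1)(r) + (0)(1) = r
V^θ = (0)(r) + (1/r^2)(1) = 1/r^2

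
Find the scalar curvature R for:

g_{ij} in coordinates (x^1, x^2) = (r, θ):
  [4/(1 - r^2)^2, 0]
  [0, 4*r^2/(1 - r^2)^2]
Non-zero Christoffel symbols (Γ^k_{ij} = Γ^k_{ji}):
Γ^r_{r r} = 2*r/(1 - r^2)
Γ^r_{θ θ} = (r^3 + r)/(r^2 - 1)
Γ^θ_{r θ} = (-r^2 - 1)/(r^3 - r)
Ricci tensor (R_{ij} = R^k_{ikj}): R_{rr} = -4/(r^2 - 1)^2, R_{rθ} = 0, R_{θθ} = -4*r^2/(r^2 - 1)^2
Inverse metric: g^{rr} = (1 - r^2)^2/4, g^{θθ} = (1 - r^2)^2/(4*r^2)
R = g^{ij} R_{ij} = ((1 - r^2)^2/4)(-4/(r^2 - 1)^2) + ((1 - r^2)^2/(4*r^2))(-4*r^2/(r^2 - 1)^2) = -2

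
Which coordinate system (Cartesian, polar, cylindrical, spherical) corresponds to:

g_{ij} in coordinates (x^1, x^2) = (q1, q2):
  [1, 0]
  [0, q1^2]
The line element ds^2 = dq1^2 + q1^2 dq2^2 is dr^2 + r^2 dθ^2 with q1 = r, q2 = θ.
polar coordinates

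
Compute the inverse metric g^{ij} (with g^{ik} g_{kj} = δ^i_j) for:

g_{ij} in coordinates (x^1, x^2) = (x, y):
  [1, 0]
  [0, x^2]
The metric is diagonal, so g^{ij} is diagonal with entries 1/g_{ii}: diag(1, 1/(x^2)).
g^{ij}:
  [1, 0]
  [0, 1/x^2]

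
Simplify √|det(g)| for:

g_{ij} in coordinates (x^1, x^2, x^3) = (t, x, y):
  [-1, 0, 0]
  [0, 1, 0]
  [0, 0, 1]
det(g) = -1
√|det(g)| = 1
Volume element: dV = 1 dt dx dy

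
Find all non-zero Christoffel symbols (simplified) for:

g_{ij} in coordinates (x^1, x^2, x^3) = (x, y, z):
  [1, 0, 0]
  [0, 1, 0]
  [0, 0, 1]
Using Γ^k_{ij} = (1/2) g^{km} (∂_i g_{mj} + ∂_j g_{mi} - ∂_m g_{ij}); the metric is diagonal, so only the m = k term contributes.
Every metric component is constant, so all ∂_m g_{ij} = 0 and every Christoffel symbol vanishes.
All Christoffel symbols are zero.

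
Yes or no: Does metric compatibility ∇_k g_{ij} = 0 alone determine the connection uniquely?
One also needs vanishing torsion; metric compatibility plus torsion-freeness singles out the Levi-Civita connection.
No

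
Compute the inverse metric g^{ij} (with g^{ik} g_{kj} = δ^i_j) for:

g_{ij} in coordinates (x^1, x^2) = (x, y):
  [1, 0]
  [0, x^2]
The metric is diagonal, so g^{ij} is diagonal with entries 1/g_{ii}: diag(1, 1/(x^2)).
g^{ij}:
  [1, 0]
  [0, 1/x^2]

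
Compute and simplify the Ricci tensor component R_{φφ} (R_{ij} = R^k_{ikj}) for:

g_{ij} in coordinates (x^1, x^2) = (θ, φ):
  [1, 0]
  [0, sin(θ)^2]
Non-zero Christoffel symbols (Γ^k_{ij} = Γ^k_{ji}):
Γ^θ_{φ φ} = -sin(2*θ)/2
Γ^φ_{θ φ} = 1/tan(θ)
R^θ_{φ θ φ} = ∂_θ Γ^θ_{φ φ} - ∂_φ Γ^θ_{φ θ} + Γ^θ_{θ m} Γ^m_{φ φ} - Γ^θ_{φ m} Γ^m_{φ θ}
  = (-cos(2*θ)) - (0) + (0) - (-cos(θ)^2) = sin(θ)^2
R^φ_{φ φ φ} = 0 (a repeated index in an antisymmetric pair)
R_{φφ} = R^θ_{φ θ φ} + R^φ_{φ φ φ} = (sin(θ)^2) + (0) = sin(θ)^2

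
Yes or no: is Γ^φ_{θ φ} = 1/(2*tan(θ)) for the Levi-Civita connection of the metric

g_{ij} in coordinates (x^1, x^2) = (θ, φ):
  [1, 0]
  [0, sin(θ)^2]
Γ^φ_{θ φ} = (1/2) g^{φφ} (∂_θ g_{φφ} + ∂_φ g_{φθ} - ∂_φ g_{θφ}) = (1/2)(1/sin(θ)^2)((sin(2*θ)) + (0) - (0)) = 1/tan(θ)
This differs from the proposed value 1/(2*tan(θ)).
No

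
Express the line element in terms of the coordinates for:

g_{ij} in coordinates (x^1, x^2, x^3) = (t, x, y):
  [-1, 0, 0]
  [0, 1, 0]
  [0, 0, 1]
ds^2 = g_{ij} dx^i dx^j; only the non-zero components contribute.
ds^2 = -dt^2 + dx^2 + dy^2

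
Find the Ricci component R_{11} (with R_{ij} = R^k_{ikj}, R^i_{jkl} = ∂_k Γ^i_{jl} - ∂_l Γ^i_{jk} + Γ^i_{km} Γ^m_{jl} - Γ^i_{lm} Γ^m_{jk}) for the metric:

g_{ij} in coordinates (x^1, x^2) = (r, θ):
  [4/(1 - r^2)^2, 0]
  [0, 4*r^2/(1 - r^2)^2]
Non-zero Christoffel symbols (Γ^k_{ij} = Γ^k_{ji}):
Γ^r_{r r} = 2*r/(1 - r^2)
Γ^r_{θ θ} = (r^3 + r)/(r^2 - 1)
Γ^θ_{r θ} = (-r^2 - 1)/(r^3 - r)
R^r_{r r r} = 0 (a repeated index in an antisymmetric pair)
R^θ_{r θ r} = ∂_θ Γ^θ_{r r} - ∂_r Γ^θ_{r θ} + Γ^θ_{θ m} Γ^m_{r r} - Γ^θ_{r m} Γ^m_{r θ}
  = (0) - ((r^4 + 4*r^2 - 1)/(r^3 - r)^2) + (2*(r^2 + 1)/(r^2 - 1)^2) - ((r^2 + 1)^2/(r^3 - r)^2) = -4/(r^2 - 1)^2
R_{rr} = R^r_{r r r} + R^θ_{r θ r} = (0) + (-4/(r^2 - 1)^2) = -4/(r^2 - 1)^2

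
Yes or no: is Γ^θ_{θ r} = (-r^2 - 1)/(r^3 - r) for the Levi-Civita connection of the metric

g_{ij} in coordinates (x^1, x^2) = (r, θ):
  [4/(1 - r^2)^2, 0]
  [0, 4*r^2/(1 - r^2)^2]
Γ^θ_{θ r} = (1/2) g^{θθ} (∂_θ g_{θr} + ∂_r g_{θθ} - ∂_θ g_{θr}) = (1/2)((1 - r^2)^2/(4*r^2))((0) + (-8*(r^3 + r)/(r^2 - 1)^3) - (0)) = (-r^2 - 1)/(r^3 - r)
This equals the proposed value (-r^2 - 1)/(r^3 - r).
Yes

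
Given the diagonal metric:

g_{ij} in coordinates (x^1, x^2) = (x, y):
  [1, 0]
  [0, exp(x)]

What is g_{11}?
With x^1 = x, x^2 = y, g_{11} = g_{xx} is the row-1, column-1 entry of the matrix.
g_{11} = 1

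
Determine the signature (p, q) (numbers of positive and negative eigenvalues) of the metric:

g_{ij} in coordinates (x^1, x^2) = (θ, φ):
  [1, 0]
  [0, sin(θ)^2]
The metric is diagonal, so its eigenvalues are the diagonal entries: 1, sin(θ)^2 (at a generic point, where coordinate-dependent entries are positive).
2 positive, 0 negative.
(2, 0) - Riemannian (positive definite)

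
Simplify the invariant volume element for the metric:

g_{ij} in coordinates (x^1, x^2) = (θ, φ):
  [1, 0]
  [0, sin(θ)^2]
det(g) = sin(θ)^2
√|det(g)| = sin(θ) (taking 0 < θ < π so that |sin(θ)| = sin(θ))
Volume element: dV = sin(θ) dθ dφ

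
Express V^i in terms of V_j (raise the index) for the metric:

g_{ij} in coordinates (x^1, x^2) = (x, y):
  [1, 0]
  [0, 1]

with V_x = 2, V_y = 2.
Inverse metric (diagonal): g^{xx} = 1, g^{yy} = 1
V^i = g^{ij} V_j:
V^x = (1)(2) + (0)(2) = 2
V^y = (0)(2) + (1)(2) = 2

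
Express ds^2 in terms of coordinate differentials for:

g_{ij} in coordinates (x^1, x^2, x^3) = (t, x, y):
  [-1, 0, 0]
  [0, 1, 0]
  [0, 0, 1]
ds^2 = g_{ij} dx^i dx^j; only the non-zero components contribute.
ds^2 = -dt^2 + dx^2 + dy^2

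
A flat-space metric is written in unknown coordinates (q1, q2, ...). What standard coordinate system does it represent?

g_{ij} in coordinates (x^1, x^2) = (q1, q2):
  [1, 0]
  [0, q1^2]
The line element ds^2 = dq1^2 + q1^2 dq2^2 is dr^2 + r^2 dθ^2 with q1 = r, q2 = θ.
polar coordinates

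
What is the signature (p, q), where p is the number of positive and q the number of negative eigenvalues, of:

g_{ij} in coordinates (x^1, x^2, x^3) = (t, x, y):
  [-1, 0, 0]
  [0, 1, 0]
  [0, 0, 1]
The metric is diagonal, so its eigenvalues are the diagonal entries: -1, 1, 1 (at a generic point, where coordinate-dependent entries are positive).
2 positive, 1 negative.
(2, 1) - Lorentzian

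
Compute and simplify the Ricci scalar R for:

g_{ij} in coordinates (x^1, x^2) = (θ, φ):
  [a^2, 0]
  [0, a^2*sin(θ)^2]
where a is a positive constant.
Non-zero Christoffel symbols (Γ^k_{ij} = Γ^k_{ji}):
Γ^θ_{φ φ} = -sin(2*θ)/2
Γ^φ_{θ φ} = 1/tan(θ)
Ricci tensor (R_{ij} = R^k_{ikj}): R_{θθ} = 1, R_{θφ} = 0, R_{φφ} = sin(θ)^2
Inverse metric: g^{θθ} = 1/a^2, g^{φφ} = 1/(a^2*sin(θ)^2)
R = g^{ij} R_{ij} = (1/a^2)(1) + (1/(a^2*sin(θ)^2))(sin(θ)^2) = 2/a^2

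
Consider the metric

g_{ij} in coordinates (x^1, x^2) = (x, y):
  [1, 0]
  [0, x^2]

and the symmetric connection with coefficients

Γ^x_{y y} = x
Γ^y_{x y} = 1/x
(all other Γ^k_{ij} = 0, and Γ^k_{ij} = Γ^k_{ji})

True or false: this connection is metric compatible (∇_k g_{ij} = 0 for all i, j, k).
Using ∇_k g_{ij} = ∂_k g_{ij} - Γ^m_{ki} g_{mj} - Γ^m_{kj} g_{im}:
∇_y g_{xy} = (0) - (x) - (x) = -2*x ≠ 0
So the connection is not metric compatible (it is not the Levi-Civita connection).
False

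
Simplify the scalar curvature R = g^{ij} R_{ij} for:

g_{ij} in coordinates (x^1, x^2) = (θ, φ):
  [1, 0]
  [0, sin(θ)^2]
Non-zero Christoffel symbols (Γ^k_{ij} = Γ^k_{ji}):
Γ^θ_{φ φ} = -sin(2*θ)/2
Γ^φ_{θ φ} = 1/tan(θ)
Ricci tensor (R_{ij} = R^k_{ikj}): R_{θθ} = 1, R_{θφ} = 0, R_{φφ} = sin(θ)^2
Inverse metric: g^{θθ} = 1, g^{φφ} = 1/sin(θ)^2
R = g^{ij} R_{ij} = (1)(1) + (1/sin(θ)^2)(sin(θ)^2) = 2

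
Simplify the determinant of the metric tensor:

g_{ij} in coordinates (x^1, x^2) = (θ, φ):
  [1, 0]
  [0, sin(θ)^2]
For a 2×2 metric: det(g) = g_{11}·g_{22} - g_{12}·g_{21}
= (1)·(sin(θ)^2) - (0)·(0)
= sin(θ)^2 - 0
det(g) = sin(θ)^2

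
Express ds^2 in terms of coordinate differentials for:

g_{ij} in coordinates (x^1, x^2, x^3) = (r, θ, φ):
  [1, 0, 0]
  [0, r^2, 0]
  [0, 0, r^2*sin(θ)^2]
ds^2 = g_{ij} dx^i dx^j; only the non-zero components contribute.
ds^2 = dr^2 + r^2 dθ^2 + r^2*sin(θ)^2 dφ^2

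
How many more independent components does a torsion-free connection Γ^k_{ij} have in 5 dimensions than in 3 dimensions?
Independent components in n dimensions: n × n(n+1)/2 = n^2(n+1)/2.
5D: 5 × 15 = 75
3D: 3 × 6 = 18
Difference = 75 - 18 = 57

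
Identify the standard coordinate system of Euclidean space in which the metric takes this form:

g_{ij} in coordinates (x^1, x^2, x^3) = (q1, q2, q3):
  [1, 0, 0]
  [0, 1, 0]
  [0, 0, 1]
All components are constant and the metric is the identity, i.e. orthonormal rectilinear coordinates.
Cartesian (3D) coordinates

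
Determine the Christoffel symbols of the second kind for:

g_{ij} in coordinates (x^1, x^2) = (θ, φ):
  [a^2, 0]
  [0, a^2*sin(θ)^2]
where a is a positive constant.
Using Γ^k_{ij} = (1/2) g^{km} (∂_i g_{mj} + ∂_j g_{mi} - ∂_m g_{ij}); the metric is diagonal, so only the m = k term contributes.
Non-zero symbols (using the symmetry Γ^k_{ij} = Γ^k_{ji}):
Γ^θ_{φ φ} = (1/2) g^{θθ} (∂_φ g_{θφ} + ∂_φ g_{θφ} - ∂_θ g_{φφ}) = (1/2)(1/a^2)((0) + (0) - (a^2*sin(2*θ))) = -sin(2*θ)/2
Γ^φ_{θ φ} = (1/2) g^{φφ} (∂_θ g_{φφ} + ∂_φ g_{φθ} - ∂_φ g_{θφ}) = (1/2)(1/(a^2*sin(θ)^2))((a^2*sin(2*θ)) + (0) - (0)) = 1/tan(θ)
All other Christoffel symbols are zero.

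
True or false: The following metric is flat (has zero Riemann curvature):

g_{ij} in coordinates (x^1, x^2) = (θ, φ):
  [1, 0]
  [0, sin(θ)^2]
Non-zero Christoffel symbols:
Γ^θ_{φ φ} = -sin(2*θ)/2
Γ^φ_{θ φ} = 1/tan(θ)
Ricci tensor: R_{θθ} = 1, R_{θφ} = 0, R_{φφ} = sin(θ)^2
The Ricci tensor is non-zero, so the Riemann tensor is non-zero: not flat.
False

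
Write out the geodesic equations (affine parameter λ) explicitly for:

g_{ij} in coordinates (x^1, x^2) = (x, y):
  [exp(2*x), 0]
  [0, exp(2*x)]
Geodesic equation: d^2x^k/dλ^2 + Γ^k_{ij} (dx^i/dλ)(dx^j/dλ) = 0.
Non-zero Christoffel symbols:
Γ^x_{x x} = 1
Γ^x_{y y} = -1
Γ^y_{x y} = 1
Substituting (the symmetric pair Γ^k_{ij}, Γ^k_{ji} combines into a factor 2):
d^2x/dλ^2 + (dx/dλ)^2 - (dy/dλ)^2 = 0
d^2y/dλ^2 + 2 (dx/dλ)(dy/dλ) = 0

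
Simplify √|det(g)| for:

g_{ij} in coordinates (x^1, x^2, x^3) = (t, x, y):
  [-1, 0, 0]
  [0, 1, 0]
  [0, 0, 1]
det(g) = -1
√|det(g)| = 1
Volume element: dV = 1 dt dx dy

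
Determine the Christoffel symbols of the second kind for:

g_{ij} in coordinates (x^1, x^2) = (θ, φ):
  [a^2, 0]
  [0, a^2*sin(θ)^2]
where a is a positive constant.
Using Γ^k_{ij} = (1/2) g^{km} (∂_i g_{mj} + ∂_j g_{mi} - ∂_m g_{ij}); the metric is diagonal, so only the m = k term contributes.
Non-zero symbols (using the symmetry Γ^k_{ij} = Γ^k_{ji}):
Γ^θ_{φ φ} = (1/2) g^{θθ} (∂_φ g_{θφ} + ∂_φ g_{θφ} - ∂_θ g_{φφ}) = (1/2)(1/a^2)((0) + (0) - (a^2*sin(2*θ))) = -sin(2*θ)/2
Γ^φ_{θ φ} = (1/2) g^{φφ} (∂_θ g_{φφ} + ∂_φ g_{φθ} - ∂_φ g_{θφ}) = (1/2)(1/(a^2*sin(θ)^2))((a^2*sin(2*θ)) + (0) - (0)) = 1/tan(θ)
All other Christoffel symbols are zero.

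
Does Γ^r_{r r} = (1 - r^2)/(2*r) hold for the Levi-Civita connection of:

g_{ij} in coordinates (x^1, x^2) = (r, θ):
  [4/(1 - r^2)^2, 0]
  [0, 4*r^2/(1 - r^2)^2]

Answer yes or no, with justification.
Γ^r_{r r} = (1/2) g^{rr} (∂_r g_{rr} + ∂_r g_{rr} - ∂_r g_{rr}) = (1/2)((1 - r^2)^2/4)((16*r/(1 - r^2)^3) + (16*r/(1 - r^2)^3) - (16*r/(1 - r^2)^3)) = 2*r/(1 - r^2)
This differs from the proposed value (1 - r^2)/(2*r).
No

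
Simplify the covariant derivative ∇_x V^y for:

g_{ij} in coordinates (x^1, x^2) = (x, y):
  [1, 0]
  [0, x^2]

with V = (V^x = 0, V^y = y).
Non-zero Christoffel symbols:
Γ^x_{y y} = -x
Γ^y_{x y} = 1/x
∇_x V^y = ∂_x V^y + Γ^y_{x j} V^j
  = (0) + (0)(0) + (1/x)(y)
  = y/x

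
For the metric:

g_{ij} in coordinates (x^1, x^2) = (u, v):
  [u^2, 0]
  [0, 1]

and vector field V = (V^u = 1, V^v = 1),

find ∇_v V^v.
Non-zero Christoffel symbols:
Γ^u_{u u} = 1/u
∇_v V^v = ∂_v V^v + Γ^v_{v j} V^j
  = (0) + (0)(1) + (0)(1)
  = 0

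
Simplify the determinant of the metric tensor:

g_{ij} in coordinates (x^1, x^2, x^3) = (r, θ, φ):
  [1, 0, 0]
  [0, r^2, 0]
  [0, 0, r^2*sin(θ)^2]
Diagonal metric: det(g) = g_{11}·g_{22}·g_{33}
= (1)·(r^2)·(r^2*sin(θ)^2)
det(g) = r^4*sin(θ)^2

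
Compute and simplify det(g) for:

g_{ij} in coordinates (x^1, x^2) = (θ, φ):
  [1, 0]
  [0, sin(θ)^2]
For a 2×2 metric: det(g) = g_{11}·g_{22} - g_{12}·g_{21}
= (1)·(sin(θ)^2) - (0)·(0)
= sin(θ)^2 - 0
det(g) = sin(θ)^2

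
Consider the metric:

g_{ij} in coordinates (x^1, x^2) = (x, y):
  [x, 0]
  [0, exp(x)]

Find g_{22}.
With x^1 = x, x^2 = y, g_{22} = g_{yy} is the row-2, column-2 entry of the matrix.
g_{22} = exp(x)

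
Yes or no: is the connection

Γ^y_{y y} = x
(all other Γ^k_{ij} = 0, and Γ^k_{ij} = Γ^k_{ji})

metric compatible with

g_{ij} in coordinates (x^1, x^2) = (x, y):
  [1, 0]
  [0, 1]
Using ∇_k g_{ij} = ∂_k g_{ij} - Γ^m_{ki} g_{mj} - Γ^m_{kj} g_{im}:
∇_y g_{yy} = (0) - (x) - (x) = -2*x ≠ 0
So the connection is not metric compatible (it is not the Levi-Civita connection).
No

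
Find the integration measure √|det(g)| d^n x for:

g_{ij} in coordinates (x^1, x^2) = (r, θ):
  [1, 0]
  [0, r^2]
det(g) = r^2
√|det(g)| = r
Volume element: dV = r dr dθ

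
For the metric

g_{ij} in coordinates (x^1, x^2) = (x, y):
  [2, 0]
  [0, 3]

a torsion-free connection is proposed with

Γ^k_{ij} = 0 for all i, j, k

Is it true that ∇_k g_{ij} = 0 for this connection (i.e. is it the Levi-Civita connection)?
Using ∇_k g_{ij} = ∂_k g_{ij} - Γ^m_{ki} g_{mj} - Γ^m_{kj} g_{im}:
e.g. ∇_y g_{yy} = (0) - (0) - (0) = 0
Every component ∇_k g_{ij} vanishes: the connection is metric compatible.
Yes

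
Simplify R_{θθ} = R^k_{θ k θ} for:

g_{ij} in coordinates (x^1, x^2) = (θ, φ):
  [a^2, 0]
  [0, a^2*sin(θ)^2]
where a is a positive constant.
Non-zero Christoffel symbols (Γ^k_{ij} = Γ^k_{ji}):
Γ^θ_{φ φ} = -sin(2*θ)/2
Γ^φ_{θ φ} = 1/tan(θ)
R^θ_{θ θ θ} = 0 (a repeated index in an antisymmetric pair)
R^φ_{θ φ θ} = ∂_φ Γ^φ_{θ θ} - ∂_θ Γ^φ_{θ φ} + Γ^φ_{φ m} Γ^m_{θ θ} - Γ^φ_{θ m} Γ^m_{θ φ}
  = (0) - (-1/sin(θ)^2) + (0) - (1/tan(θ)^2) = 1
R_{θθ} = R^θ_{θ θ θ} + R^φ_{θ φ θ} = (0) + (1) = 1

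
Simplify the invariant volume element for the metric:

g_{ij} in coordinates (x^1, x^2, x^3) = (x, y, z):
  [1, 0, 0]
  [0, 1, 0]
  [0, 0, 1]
det(g) = 1
√|det(g)| = 1
Volume element: dV = 1 dx dy dz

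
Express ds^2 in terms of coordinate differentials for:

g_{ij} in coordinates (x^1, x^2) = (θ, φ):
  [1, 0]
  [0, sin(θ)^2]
ds^2 = g_{ij} dx^i dx^j; only the non-zero components contribute.
ds^2 = dθ^2 + sin(θ)^2 dφ^2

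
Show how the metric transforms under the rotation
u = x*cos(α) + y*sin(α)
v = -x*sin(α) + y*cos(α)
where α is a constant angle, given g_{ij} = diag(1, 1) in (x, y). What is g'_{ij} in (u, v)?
Invert the transformation: x = u*cos(α) - v*sin(α), y = u*sin(α) + v*cos(α)
g'_{ij} = (∂x^k/∂x'^i)(∂x^l/∂x'^j) g_{kl}; with g_{kl} = δ_{kl} this is Σ_k (∂x^k/∂x'^i)(∂x^k/∂x'^j).
Jacobian: ∂x/∂u = cos(α), ∂x/∂v = -sin(α), ∂y/∂u = sin(α), ∂y/∂v = cos(α)
g'_{uu} = (cos(α))(cos(α)) + (sin(α))(sin(α)) = 1
g'_{uv} = (cos(α))(-sin(α)) + (sin(α))(cos(α)) = 0
g'_{vv} = (-sin(α))(-sin(α)) + (cos(α))(cos(α)) = 1
g'_{ij} = diag(1, 1)
The Euclidean metric is invariant under rotations.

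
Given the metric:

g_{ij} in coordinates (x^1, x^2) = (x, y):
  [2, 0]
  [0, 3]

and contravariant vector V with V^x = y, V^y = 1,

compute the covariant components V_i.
V_i = g_{ij} V^j:
V_x = (2)(y) + (0)(1) = 2*y
V_y = (0)(y) + (3)(1) = 3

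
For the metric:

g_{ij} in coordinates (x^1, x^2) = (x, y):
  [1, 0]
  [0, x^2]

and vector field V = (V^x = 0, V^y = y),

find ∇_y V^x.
Non-zero Christoffel symbols:
Γ^x_{y y} = -x
Γ^y_{x y} = 1/x
∇_y V^x = ∂_y V^x + Γ^x_{y j} V^j
  = (0) + (0)(0) + (-x)(y)
  = -x*y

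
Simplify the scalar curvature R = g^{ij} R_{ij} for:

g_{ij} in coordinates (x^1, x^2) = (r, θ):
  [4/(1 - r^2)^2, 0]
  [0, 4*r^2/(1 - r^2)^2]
Non-zero Christoffel symbols (Γ^k_{ij} = Γ^k_{ji}):
Γ^r_{r r} = 2*r/(1 - r^2)
Γ^r_{θ θ} = (r^3 + r)/(r^2 - 1)
Γ^θ_{r θ} = (-r^2 - 1)/(r^3 - r)
Ricci tensor (R_{ij} = R^k_{ikj}): R_{rr} = -4/(r^2 - 1)^2, R_{rθ} = 0, R_{θθ} = -4*r^2/(r^2 - 1)^2
Inverse metric: g^{rr} = (1 - r^2)^2/4, g^{θθ} = (1 - r^2)^2/(4*r^2)
R = g^{ij} R_{ij} = ((1 - r^2)^2/4)(-4/(r^2 - 1)^2) + ((1 - r^2)^2/(4*r^2))(-4*r^2/(r^2 - 1)^2) = -2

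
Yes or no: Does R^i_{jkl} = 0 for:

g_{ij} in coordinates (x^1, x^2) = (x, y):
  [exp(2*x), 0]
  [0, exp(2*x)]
Non-zero Christoffel symbols:
Γ^x_{x x} = 1
Γ^x_{y y} = -1
Γ^y_{x y} = 1
Ricci tensor: R_{xx} = 0, R_{xy} = 0, R_{yy} = 0
All R_{ij} vanish; in 2 dimensions the Riemann tensor is fully determined by the Ricci tensor, so R^i_{jkl} = 0: the metric is flat (curvilinear coordinates on flat space).
Yes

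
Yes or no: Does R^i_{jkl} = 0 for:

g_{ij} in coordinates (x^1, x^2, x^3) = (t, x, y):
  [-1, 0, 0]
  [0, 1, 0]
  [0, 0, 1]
All metric components are constant, so every Christoffel symbol vanishes and R^i_{jkl} = 0.
Yes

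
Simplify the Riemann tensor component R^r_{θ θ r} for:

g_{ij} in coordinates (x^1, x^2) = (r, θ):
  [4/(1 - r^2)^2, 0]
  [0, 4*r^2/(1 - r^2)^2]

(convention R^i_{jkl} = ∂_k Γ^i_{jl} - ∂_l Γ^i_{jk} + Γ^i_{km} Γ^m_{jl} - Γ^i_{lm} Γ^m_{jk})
Non-zero Christoffel symbols (Γ^k_{ij} = Γ^k_{ji}):
Γ^r_{r r} = 2*r/(1 - r^2)
Γ^r_{θ θ} = (r^3 + r)/(r^2 - 1)
Γ^θ_{r θ} = (-r^2 - 1)/(r^3 - r)
R^r_{θ θ r} = ∂_θ Γ^r_{θ r} - ∂_r Γ^r_{θ θ} + Γ^r_{θ m} Γ^m_{θ r} - Γ^r_{r m} Γ^m_{θ θ}
  = (0) - ((r^4 - 4*r^2 - 1)/(r^2 - 1)^2) + (-(r^2 + 1)^2/(r^2 - 1)^2) - (-2*r^2*(r^2 + 1)/(r^2 - 1)^2) = 4*r^2/(r^2 - 1)^2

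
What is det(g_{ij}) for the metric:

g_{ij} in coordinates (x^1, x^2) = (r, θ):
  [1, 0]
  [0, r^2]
For a 2×2 metric: det(g) = g_{11}·g_{22} - g_{12}·g_{21}
= (1)·(r^2) - (0)·(0)
= r^2 - 0
det(g) = r^2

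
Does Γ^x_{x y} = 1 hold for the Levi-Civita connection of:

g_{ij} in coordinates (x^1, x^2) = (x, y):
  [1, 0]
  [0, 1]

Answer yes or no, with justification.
Γ^x_{x y} = (1/2) g^{xx} (∂_x g_{xy} + ∂_y g_{xx} - ∂_x g_{xy}) = (1/2)(1)((0) + (0) - (0)) = 0
This differs from the proposed value 1.
No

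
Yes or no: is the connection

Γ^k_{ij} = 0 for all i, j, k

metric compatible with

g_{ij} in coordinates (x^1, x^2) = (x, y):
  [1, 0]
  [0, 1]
Using ∇_k g_{ij} = ∂_k g_{ij} - Γ^m_{ki} g_{mj} - Γ^m_{kj} g_{im}:
e.g. ∇_y g_{xy} = (0) - (0) - (0) = 0
Every component ∇_k g_{ij} vanishes: the connection is metric compatible.
Yes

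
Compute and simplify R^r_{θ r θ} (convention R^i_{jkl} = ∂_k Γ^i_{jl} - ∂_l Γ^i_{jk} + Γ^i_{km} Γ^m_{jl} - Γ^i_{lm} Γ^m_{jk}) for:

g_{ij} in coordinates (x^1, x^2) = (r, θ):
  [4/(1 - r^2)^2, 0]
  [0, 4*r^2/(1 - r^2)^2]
Non-zero Christoffel symbols (Γ^k_{ij} = Γ^k_{ji}):
Γ^r_{r r} = 2*r/(1 - r^2)
Γ^r_{θ θ} = (r^3 + r)/(r^2 - 1)
Γ^θ_{r θ} = (-r^2 - 1)/(r^3 - r)
R^r_{θ r θ} = ∂_r Γ^r_{θ θ} - ∂_θ Γ^r_{θ r} + Γ^r_{r m} Γ^m_{θ θ} - Γ^r_{θ m} Γ^m_{θ r}
  = ((r^4 - 4*r^2 - 1)/(r^2 - 1)^2) - (0) + (-2*r^2*(r^2 + 1)/(r^2 - 1)^2) - (-(r^2 + 1)^2/(r^2 - 1)^2) = -4*r^2/(r^2 - 1)^2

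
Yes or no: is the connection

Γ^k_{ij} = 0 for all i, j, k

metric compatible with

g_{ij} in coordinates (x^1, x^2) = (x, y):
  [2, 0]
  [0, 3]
Using ∇_k g_{ij} = ∂_k g_{ij} - Γ^m_{ki} g_{mj} - Γ^m_{kj} g_{im}:
e.g. ∇_x g_{xx} = (0) - (0) - (0) = 0
Every component ∇_k g_{ij} vanishes: the connection is metric compatible.
Yes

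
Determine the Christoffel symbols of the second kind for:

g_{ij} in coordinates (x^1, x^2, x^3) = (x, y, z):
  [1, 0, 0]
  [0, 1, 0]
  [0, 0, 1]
Using Γ^k_{ij} = (1/2) g^{km} (∂_i g_{mj} + ∂_j g_{mi} - ∂_m g_{ij}); the metric is diagonal, so only the m = k term contributes.
Every metric component is constant, so all ∂_m g_{ij} = 0 and every Christoffel symbol vanishes.
All Christoffel symbols are zero.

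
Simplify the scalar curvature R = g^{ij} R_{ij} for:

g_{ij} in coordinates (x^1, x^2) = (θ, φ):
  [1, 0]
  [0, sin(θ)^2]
Non-zero Christoffel symbols (Γ^k_{ij} = Γ^k_{ji}):
Γ^θ_{φ φ} = -sin(2*θ)/2
Γ^φ_{θ φ} = 1/tan(θ)
Ricci tensor (R_{ij} = R^k_{ikj}): R_{θθ} = 1, R_{θφ} = 0, R_{φφ} = sin(θ)^2
Inverse metric: g^{θθ} = 1, g^{φφ} = 1/sin(θ)^2
R = g^{ij} R_{ij} = (1)(1) + (1/sin(θ)^2)(sin(θ)^2) = 2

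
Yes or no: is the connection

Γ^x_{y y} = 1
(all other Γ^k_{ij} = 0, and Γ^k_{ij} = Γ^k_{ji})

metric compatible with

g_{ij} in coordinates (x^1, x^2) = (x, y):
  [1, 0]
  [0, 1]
Using ∇_k g_{ij} = ∂_k g_{ij} - Γ^m_{ki} g_{mj} - Γ^m_{kj} g_{im}:
∇_y g_{xy} = (0) - (0) - (1) = -1 ≠ 0
So the connection is not metric compatible (it is not the Levi-Civita connection).
No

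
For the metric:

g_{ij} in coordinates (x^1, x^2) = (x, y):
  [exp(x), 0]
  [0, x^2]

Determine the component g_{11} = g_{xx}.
With x^1 = x, x^2 = y, g_{11} = g_{xx} is the row-1, column-1 entry of the matrix.
g_{11} = exp(x)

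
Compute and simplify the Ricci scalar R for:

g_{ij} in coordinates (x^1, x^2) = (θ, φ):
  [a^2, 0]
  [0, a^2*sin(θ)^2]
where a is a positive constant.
Non-zero Christoffel symbols (Γ^k_{ij} = Γ^k_{ji}):
Γ^θ_{φ φ} = -sin(2*θ)/2
Γ^φ_{θ φ} = 1/tan(θ)
Ricci tensor (R_{ij} = R^k_{ikj}): R_{θθ} = 1, R_{θφ} = 0, R_{φφ} = sin(θ)^2
Inverse metric: g^{θθ} = 1/a^2, g^{φφ} = 1/(a^2*sin(θ)^2)
R = g^{ij} R_{ij} = (1/a^2)(1) + (1/(a^2*sin(θ)^2))(sin(θ)^2) = 2/a^2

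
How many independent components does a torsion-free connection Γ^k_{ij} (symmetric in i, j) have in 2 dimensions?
Γ^k_{ij} has n choices for the upper index and n(n+1)/2 independent symmetric lower index pairs.
Total = 2 × 2×3/2 = 2 × 3 = 6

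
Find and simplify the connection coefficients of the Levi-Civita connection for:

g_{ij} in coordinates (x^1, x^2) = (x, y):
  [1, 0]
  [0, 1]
Using Γ^k_{ij} = (1/2) g^{km} (∂_i g_{mj} + ∂_j g_{mi} - ∂_m g_{ij}); the metric is diagonal, so only the m = k term contributes.
Every metric component is constant, so all ∂_m g_{ij} = 0 and every Christoffel symbol vanishes.
All Christoffel symbols are zero.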